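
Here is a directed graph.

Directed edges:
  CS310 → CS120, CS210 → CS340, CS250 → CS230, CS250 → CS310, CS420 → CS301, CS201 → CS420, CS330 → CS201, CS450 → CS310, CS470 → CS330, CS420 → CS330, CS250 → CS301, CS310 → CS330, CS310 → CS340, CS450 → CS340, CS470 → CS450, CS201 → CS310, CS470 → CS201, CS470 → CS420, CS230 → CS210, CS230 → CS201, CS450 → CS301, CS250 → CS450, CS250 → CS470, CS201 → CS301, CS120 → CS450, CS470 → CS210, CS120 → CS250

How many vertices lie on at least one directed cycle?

9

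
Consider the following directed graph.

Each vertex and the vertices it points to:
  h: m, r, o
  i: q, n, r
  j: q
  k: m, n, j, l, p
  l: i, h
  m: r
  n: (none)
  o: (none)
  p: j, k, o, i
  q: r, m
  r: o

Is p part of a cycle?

p is on a cycle iff p can reach itself via ≥1 edge.
p → k → p — yes.

Yes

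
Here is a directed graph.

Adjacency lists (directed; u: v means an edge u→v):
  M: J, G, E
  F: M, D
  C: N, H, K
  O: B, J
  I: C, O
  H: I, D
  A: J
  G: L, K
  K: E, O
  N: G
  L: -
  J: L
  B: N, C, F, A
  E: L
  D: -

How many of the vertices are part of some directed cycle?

10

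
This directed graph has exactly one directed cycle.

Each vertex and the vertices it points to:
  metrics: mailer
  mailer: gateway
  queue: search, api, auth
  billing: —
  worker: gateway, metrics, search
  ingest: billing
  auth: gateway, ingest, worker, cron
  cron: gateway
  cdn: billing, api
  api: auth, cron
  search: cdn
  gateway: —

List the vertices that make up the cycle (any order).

api, cdn, auth, search, worker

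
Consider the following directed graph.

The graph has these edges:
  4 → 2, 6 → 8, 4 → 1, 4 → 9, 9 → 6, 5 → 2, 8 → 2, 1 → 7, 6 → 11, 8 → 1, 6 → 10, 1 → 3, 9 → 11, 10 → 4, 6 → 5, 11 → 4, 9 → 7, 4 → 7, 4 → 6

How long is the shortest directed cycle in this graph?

For each vertex v, BFS finds the shortest path from v back to v.
The shortest such closed walk is 6 → 11 → 4 → 6, length 3.

3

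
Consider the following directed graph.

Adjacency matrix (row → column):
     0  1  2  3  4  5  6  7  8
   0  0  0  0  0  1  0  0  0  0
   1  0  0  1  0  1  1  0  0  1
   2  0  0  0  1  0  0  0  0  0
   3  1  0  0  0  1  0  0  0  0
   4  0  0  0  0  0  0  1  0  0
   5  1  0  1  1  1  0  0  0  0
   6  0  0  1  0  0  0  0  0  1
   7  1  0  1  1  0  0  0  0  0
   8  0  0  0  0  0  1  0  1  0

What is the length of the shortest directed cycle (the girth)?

4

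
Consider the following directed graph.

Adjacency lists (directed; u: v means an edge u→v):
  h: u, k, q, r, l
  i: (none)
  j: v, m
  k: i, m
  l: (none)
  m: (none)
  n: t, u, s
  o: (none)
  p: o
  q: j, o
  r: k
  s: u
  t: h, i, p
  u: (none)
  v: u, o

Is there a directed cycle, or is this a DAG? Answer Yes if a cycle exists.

DFS with white/gray/black marking, starting from j:
j gray
  v gray
    u gray
    u black
    o gray
    o black
  v black
  m gray
  m black
j black
h gray
  h→u: u black — skip
  k gray
    i gray
    i black
    k→m: m black — skip
  k black
  q gray
    q→j: j black — skip
    q→o: o black — skip
  q black
  r gray
    r→k: k black — skip
  r black
  l gray
  l black
h black
n gray
  t gray
    t→h: h black — skip
    t→i: i black — skip
    p gray
      p→o: o black — skip
    p black
  t black
  n→u: u black — skip
  s gray
    s→u: u black — skip
  s black
n black
Every edge goes to a white or black vertex — no back edge, so the graph is acyclic.

No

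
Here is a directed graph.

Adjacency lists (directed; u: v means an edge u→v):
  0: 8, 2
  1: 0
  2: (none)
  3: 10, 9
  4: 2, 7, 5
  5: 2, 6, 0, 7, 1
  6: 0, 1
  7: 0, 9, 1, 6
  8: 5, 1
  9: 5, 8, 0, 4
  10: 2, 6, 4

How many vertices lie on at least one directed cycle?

8

A vertex is on a directed cycle iff it belongs to a strongly connected component of size ≥ 2 (or has a self-loop).
The vertices on cycles are {0, 1, 4, 5, 6, 7, 8, 9} — 8 in total.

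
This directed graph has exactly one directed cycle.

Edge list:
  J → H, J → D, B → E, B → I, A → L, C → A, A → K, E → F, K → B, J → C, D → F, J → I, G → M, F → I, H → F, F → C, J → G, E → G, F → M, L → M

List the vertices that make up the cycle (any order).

DFS with gray/black marking from C:
C gray
  A gray
    L gray
      M gray
      M black
    L black
    K gray
      B gray
        E gray
          G gray
            G→M: M black — skip
          G black
          F gray
            F→M: M black — skip
            F→C: C is gray → back edge
Back edge closes the cycle C → A → K → B → E → F → C; its vertices are {A, B, C, E, F, K}.

A, B, C, E, F, K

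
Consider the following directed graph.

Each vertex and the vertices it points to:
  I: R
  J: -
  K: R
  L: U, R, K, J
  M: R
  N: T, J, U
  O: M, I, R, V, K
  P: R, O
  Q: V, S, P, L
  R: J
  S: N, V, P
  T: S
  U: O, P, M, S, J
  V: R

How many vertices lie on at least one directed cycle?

4

A vertex is on a directed cycle iff it belongs to a strongly connected component of size ≥ 2 (or has a self-loop).
The vertices on cycles are {N, S, T, U} — 4 in total.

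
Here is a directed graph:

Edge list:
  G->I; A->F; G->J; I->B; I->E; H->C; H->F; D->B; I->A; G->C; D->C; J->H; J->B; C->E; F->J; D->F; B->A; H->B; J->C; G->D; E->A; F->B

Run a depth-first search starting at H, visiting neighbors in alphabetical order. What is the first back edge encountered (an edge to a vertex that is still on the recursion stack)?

DFS from H (visiting neighbors in alphabetical order); mark gray on enter, black on exit:
H gray
  B gray
    A gray
      F gray
        F→B: B is gray → back edge
First back edge: F → B.

F→B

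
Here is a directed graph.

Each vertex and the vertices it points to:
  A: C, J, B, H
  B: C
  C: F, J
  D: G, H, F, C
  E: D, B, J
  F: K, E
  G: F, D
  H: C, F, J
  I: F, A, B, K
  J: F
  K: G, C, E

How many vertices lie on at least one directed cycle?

9

A vertex is on a directed cycle iff it belongs to a strongly connected component of size ≥ 2 (or has a self-loop).
The vertices on cycles are {B, C, D, E, F, G, H, J, K} — 9 in total.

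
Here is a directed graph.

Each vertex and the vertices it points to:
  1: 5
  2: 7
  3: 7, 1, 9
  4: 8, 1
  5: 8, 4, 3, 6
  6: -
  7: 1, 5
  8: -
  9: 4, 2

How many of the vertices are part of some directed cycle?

7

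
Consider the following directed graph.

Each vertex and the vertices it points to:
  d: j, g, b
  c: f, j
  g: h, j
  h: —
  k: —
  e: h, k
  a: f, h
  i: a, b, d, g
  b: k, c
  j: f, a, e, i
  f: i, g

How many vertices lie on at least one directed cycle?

8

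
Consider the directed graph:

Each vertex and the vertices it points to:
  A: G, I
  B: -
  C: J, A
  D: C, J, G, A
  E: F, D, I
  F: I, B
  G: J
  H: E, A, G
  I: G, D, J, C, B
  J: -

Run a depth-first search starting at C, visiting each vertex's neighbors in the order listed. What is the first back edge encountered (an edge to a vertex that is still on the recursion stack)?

DFS from C (visiting each vertex's neighbors in the order listed); mark gray on enter, black on exit:
C gray
  J gray
  J black
  A gray
    G gray
      G→J: J black — skip
    G black
    I gray
      I→G: G black — skip
      D gray
        D→C: C is gray → back edge
First back edge: D → C.

D->C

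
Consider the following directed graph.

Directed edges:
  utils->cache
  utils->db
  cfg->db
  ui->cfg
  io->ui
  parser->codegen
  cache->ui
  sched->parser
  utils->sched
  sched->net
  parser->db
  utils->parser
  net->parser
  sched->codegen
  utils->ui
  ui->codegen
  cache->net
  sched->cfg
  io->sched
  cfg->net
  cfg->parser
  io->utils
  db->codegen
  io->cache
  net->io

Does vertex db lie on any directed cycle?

db lies on a cycle iff there is a path from db back to itself.
Exploring from db, it never reaches itself; equivalently, its strongly connected component is a singleton.

No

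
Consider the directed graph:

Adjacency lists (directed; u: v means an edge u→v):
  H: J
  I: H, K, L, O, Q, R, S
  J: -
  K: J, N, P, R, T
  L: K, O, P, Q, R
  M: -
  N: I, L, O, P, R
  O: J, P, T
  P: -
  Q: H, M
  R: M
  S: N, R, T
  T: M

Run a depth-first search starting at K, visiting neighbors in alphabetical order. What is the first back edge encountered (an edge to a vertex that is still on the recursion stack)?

DFS from K (visiting neighbors in alphabetical order); mark gray on enter, black on exit:
K gray
  J gray
  J black
  N gray
    I gray
      H gray
        H→J: J black — skip
      H black
      I→K: K is gray → back edge
First back edge: I → K.

I→K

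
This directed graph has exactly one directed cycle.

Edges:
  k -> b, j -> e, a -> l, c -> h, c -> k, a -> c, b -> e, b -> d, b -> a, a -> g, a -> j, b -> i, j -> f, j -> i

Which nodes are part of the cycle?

DFS with gray/black marking from b:
b gray
  d gray
  d black
  e gray
  e black
  a gray
    j gray
      i gray
      i black
      j→e: e black — skip
      f gray
      f black
    j black
    g gray
    g black
    l gray
    l black
    c gray
      k gray
        k→b: b is gray → back edge
Back edge closes the cycle b → a → c → k → b; its vertices are {a, b, c, k}.

a, b, c, k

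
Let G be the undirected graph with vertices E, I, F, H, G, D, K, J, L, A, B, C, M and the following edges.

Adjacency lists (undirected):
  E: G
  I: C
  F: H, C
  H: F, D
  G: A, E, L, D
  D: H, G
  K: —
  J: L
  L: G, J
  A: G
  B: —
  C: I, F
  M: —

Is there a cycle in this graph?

No

DFS, tracking each vertex's parent; an edge to a visited non-parent vertex closes a cycle.
Start from M:
visit M (parent –)
visit E (parent –)
  visit G (parent E)
    visit A (parent G)
      A–G: parent, skip
    G–E: parent, skip
    visit L (parent G)
      L–G: parent, skip
      visit J (parent L)
        J–L: parent, skip
    visit D (parent G)
      visit H (parent D)
        visit F (parent H)
          F–H: parent, skip
          visit C (parent F)
            visit I (parent C)
              I–C: parent, skip
            C–F: parent, skip
        H–D: parent, skip
      D–G: parent, skip
visit K (parent –)
visit B (parent –)
No non-parent visited neighbor found — the graph is a forest.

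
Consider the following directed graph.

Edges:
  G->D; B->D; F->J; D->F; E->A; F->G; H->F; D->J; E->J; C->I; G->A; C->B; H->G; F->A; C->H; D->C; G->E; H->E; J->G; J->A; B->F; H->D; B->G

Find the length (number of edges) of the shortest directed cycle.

3

For each vertex v, BFS finds the shortest path from v back to v.
The shortest such closed walk is C → H → D → C, length 3.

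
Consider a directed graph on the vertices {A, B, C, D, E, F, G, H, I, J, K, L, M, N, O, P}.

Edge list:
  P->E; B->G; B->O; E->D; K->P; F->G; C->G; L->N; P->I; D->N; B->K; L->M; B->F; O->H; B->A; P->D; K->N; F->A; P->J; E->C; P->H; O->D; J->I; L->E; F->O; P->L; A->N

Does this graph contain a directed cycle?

No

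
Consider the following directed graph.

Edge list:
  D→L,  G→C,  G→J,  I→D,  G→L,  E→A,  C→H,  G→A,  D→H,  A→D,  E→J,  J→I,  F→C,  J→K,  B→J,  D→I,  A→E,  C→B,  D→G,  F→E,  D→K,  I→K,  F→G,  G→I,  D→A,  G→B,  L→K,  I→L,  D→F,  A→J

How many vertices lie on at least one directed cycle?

9

A vertex is on a directed cycle iff it belongs to a strongly connected component of size ≥ 2 (or has a self-loop).
The vertices on cycles are {A, B, C, D, E, F, G, I, J} — 9 in total.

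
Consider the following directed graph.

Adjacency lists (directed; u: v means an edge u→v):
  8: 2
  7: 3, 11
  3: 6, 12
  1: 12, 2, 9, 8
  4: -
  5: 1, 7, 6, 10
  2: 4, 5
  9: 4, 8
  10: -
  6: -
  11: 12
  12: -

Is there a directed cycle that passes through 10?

No

10 lies on a cycle iff there is a path from 10 back to itself.
Exploring from 10, it never reaches itself; equivalently, its strongly connected component is a singleton.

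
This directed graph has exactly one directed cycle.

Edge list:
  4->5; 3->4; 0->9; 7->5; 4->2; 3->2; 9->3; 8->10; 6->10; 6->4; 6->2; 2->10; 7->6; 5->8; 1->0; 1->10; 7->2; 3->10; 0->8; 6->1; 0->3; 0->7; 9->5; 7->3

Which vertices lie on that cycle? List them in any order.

DFS with gray/black marking from 0:
0 gray
  8 gray
    10 gray
    10 black
  8 black
  9 gray
    5 gray
      5→8: 8 black — skip
    5 black
    3 gray
      3→10: 10 black — skip
      4 gray
        4→5: 5 black — skip
        2 gray
          2→10: 10 black — skip
        2 black
      4 black
      3→2: 2 black — skip
    3 black
  9 black
  7 gray
    7→3: 3 black — skip
    7→2: 2 black — skip
    7→5: 5 black — skip
    6 gray
      6→4: 4 black — skip
      6→10: 10 black — skip
      1 gray
        1→10: 10 black — skip
        1→0: 0 is gray → back edge
Back edge closes the cycle 0 → 7 → 6 → 1 → 0; its vertices are {0, 1, 6, 7}.

0, 1, 6, 7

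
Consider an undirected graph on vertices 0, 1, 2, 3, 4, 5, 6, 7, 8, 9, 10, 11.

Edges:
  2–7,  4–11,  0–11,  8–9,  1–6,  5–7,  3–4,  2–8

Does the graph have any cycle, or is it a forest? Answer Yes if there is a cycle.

No

DFS, tracking each vertex's parent; an edge to a visited non-parent vertex closes a cycle.
Start from 3:
visit 3 (parent –)
  visit 4 (parent 3)
    visit 11 (parent 4)
      11–4: parent, skip
      visit 0 (parent 11)
        0–11: parent, skip
    4–3: parent, skip
visit 1 (parent –)
  visit 6 (parent 1)
    6–1: parent, skip
visit 2 (parent –)
  visit 7 (parent 2)
    7–2: parent, skip
    visit 5 (parent 7)
      5–7: parent, skip
  visit 8 (parent 2)
    8–2: parent, skip
    visit 9 (parent 8)
      9–8: parent, skip
visit 10 (parent –)
No non-parent visited neighbor found — the graph is a forest.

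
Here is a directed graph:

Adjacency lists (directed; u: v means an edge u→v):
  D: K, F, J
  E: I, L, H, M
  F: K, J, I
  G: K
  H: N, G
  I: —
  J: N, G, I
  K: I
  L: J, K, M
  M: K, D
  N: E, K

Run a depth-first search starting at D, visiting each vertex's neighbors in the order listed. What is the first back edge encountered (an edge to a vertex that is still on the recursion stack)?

L→J

DFS from D (visiting each vertex's neighbors in the order listed); mark gray on enter, black on exit:
D gray
  K gray
    I gray
    I black
  K black
  F gray
    F→K: K black — skip
    J gray
      N gray
        E gray
          E→I: I black — skip
          L gray
            L→J: J is gray → back edge
First back edge: L → J.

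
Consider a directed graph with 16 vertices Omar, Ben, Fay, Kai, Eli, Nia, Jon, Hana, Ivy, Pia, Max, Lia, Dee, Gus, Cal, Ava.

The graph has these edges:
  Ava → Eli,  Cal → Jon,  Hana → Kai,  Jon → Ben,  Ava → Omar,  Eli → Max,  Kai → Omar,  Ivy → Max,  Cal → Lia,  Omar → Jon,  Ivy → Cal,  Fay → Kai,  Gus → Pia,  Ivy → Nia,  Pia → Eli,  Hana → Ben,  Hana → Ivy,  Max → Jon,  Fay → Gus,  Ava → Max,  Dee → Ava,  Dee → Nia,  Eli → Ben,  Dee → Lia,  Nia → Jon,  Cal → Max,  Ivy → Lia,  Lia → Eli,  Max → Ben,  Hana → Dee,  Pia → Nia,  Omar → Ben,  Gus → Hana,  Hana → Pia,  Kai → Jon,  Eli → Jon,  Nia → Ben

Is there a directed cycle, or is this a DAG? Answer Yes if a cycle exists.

No

DFS with white/gray/black marking, starting from Hana:
Hana gray
  Kai gray
    Jon gray
      Ben gray
      Ben black
    Jon black
    Omar gray
      Omar→Jon: Jon black — skip
      Omar→Ben: Ben black — skip
    Omar black
  Kai black
  Dee gray
    Ava gray
      Max gray
        Max→Ben: Ben black — skip
        Max→Jon: Jon black — skip
      Max black
      Ava→Omar: Omar black — skip
      Eli gray
        Eli→Ben: Ben black — skip
        Eli→Max: Max black — skip
        Eli→Jon: Jon black — skip
      Eli black
    Ava black
    Nia gray
      Nia→Ben: Ben black — skip
      Nia→Jon: Jon black — skip
    Nia black
    Lia gray
      Lia→Eli: Eli black — skip
    Lia black
  Dee black
  Pia gray
    Pia→Nia: Nia black — skip
    Pia→Eli: Eli black — skip
  Pia black
  Ivy gray
    Ivy→Nia: Nia black — skip
    Ivy→Lia: Lia black — skip
    Cal gray
      Cal→Max: Max black — skip
      Cal→Lia: Lia black — skip
      Cal→Jon: Jon black — skip
    Cal black
    Ivy→Max: Max black — skip
  Ivy black
  Hana→Ben: Ben black — skip
Hana black
Fay gray
  Gus gray
    Gus→Pia: Pia black — skip
    Gus→Hana: Hana black — skip
  Gus black
  Fay→Kai: Kai black — skip
Fay black
Every edge goes to a white or black vertex — no back edge, so the graph is acyclic.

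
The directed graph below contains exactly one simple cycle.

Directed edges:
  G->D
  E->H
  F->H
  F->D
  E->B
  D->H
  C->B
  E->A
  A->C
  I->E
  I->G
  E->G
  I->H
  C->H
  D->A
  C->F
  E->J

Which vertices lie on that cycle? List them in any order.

A, C, D, F

DFS with gray/black marking from A:
A gray
  C gray
    B gray
    B black
    H gray
    H black
    F gray
      F→H: H black — skip
      D gray
        D→A: A is gray → back edge
Back edge closes the cycle A → C → F → D → A; its vertices are {A, C, D, F}.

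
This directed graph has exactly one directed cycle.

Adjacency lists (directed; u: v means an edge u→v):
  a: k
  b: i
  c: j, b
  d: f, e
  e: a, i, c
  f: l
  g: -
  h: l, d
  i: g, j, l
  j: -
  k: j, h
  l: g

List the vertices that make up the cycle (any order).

a, d, e, h, k

DFS with gray/black marking from e:
e gray
  a gray
    k gray
      j gray
      j black
      h gray
        l gray
          g gray
          g black
        l black
        d gray
          f gray
            f→l: l black — skip
          f black
          d→e: e is gray → back edge
Back edge closes the cycle e → a → k → h → d → e; its vertices are {a, d, e, h, k}.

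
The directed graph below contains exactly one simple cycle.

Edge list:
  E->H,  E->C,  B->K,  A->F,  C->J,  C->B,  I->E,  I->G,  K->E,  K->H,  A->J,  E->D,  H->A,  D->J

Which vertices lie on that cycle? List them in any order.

DFS with gray/black marking from E:
E gray
  D gray
    J gray
    J black
  D black
  H gray
    A gray
      F gray
      F black
      A→J: J black — skip
    A black
  H black
  C gray
    C→J: J black — skip
    B gray
      K gray
        K→E: E is gray → back edge
Back edge closes the cycle E → C → B → K → E; its vertices are {B, C, E, K}.

B, C, E, K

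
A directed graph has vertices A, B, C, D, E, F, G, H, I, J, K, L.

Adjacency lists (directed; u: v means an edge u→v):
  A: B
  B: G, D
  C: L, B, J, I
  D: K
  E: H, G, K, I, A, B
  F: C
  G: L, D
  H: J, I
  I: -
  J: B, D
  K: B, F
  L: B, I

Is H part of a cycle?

H lies on a cycle iff there is a path from H back to itself.
Exploring from H, it never reaches itself; equivalently, its strongly connected component is a singleton.

No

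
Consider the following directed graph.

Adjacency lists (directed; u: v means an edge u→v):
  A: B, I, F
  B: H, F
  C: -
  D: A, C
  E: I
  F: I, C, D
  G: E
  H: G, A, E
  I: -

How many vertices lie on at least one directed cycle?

5

A vertex is on a directed cycle iff it belongs to a strongly connected component of size ≥ 2 (or has a self-loop).
The vertices on cycles are {A, B, D, F, H} — 5 in total.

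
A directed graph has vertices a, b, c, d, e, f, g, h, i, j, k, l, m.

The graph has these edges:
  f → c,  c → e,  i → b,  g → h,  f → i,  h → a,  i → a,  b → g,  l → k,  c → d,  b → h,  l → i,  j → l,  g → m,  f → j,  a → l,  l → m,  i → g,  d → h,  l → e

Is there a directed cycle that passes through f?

f lies on a cycle iff there is a path from f back to itself.
Exploring from f, it never reaches itself; equivalently, its strongly connected component is a singleton.

No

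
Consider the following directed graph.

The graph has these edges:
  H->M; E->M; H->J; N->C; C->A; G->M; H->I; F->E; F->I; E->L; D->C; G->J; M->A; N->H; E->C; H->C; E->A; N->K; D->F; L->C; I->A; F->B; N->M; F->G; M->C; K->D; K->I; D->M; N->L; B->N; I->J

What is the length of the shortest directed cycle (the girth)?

5

For each vertex v, BFS finds the shortest path from v back to v.
The shortest such closed walk is D → F → B → N → K → D, length 5.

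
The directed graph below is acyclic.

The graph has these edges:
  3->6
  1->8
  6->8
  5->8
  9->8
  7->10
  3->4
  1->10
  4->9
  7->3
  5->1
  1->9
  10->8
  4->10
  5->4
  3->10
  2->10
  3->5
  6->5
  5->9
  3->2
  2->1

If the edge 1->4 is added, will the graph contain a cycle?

No

Adding 1→4 creates a cycle iff 4 can already reach 1.
Explore from 4: no path reaches 1. The graph stays acyclic.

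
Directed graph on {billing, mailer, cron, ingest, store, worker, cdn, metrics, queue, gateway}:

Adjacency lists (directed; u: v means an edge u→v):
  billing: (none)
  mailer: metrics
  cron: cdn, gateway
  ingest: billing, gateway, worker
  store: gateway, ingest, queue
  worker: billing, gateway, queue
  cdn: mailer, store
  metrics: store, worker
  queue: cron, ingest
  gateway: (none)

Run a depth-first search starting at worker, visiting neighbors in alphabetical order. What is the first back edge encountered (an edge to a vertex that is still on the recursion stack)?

ingest->worker

DFS from worker (visiting neighbors in alphabetical order); mark gray on enter, black on exit:
worker gray
  billing gray
  billing black
  gateway gray
  gateway black
  queue gray
    cron gray
      cdn gray
        mailer gray
          metrics gray
            store gray
              store→gateway: gateway black — skip
              ingest gray
                ingest→billing: billing black — skip
                ingest→gateway: gateway black — skip
                ingest→worker: worker is gray → back edge
First back edge: ingest → worker.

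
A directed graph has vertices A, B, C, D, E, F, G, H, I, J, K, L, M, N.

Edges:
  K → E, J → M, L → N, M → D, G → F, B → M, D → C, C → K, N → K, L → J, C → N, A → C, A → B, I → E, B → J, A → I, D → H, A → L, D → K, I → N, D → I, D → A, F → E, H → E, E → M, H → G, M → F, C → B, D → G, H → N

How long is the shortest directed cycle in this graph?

3

For each vertex v, BFS finds the shortest path from v back to v.
The shortest such closed walk is M → F → E → M, length 3.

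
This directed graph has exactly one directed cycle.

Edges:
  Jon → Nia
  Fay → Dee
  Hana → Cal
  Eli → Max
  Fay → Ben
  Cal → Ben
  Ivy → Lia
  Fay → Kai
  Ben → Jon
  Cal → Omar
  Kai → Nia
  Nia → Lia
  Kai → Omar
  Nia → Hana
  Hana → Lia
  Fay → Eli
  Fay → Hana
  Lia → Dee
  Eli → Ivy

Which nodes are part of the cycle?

DFS with gray/black marking from Hana:
Hana gray
  Lia gray
    Dee gray
    Dee black
  Lia black
  Cal gray
    Ben gray
      Jon gray
        Nia gray
          Nia→Lia: Lia black — skip
          Nia→Hana: Hana is gray → back edge
Back edge closes the cycle Hana → Cal → Ben → Jon → Nia → Hana; its vertices are {Ben, Cal, Jon, Nia, Hana}.

Ben, Cal, Jon, Nia, Hana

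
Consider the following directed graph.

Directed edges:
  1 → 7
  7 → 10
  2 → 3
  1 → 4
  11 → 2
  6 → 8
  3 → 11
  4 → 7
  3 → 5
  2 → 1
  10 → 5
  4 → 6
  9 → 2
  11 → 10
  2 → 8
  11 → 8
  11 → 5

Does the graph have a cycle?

DFS with white/gray/black marking, starting from 2:
2 gray
  3 gray
    5 gray
    5 black
    11 gray
      8 gray
      8 black
      11→2: 2 is gray → back edge
Back edge found, so a cycle exists: 2 → 3 → 11 → 2.

Yes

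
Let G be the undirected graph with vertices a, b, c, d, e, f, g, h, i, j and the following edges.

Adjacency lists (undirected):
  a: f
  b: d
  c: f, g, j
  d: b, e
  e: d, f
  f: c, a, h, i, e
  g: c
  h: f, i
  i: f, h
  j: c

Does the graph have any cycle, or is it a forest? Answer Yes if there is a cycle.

DFS, tracking each vertex's parent; an edge to a visited non-parent vertex closes a cycle.
Start from g:
visit g (parent –)
  visit c (parent g)
    visit f (parent c)
      f–c: parent, skip
      visit a (parent f)
        a–f: parent, skip
      visit h (parent f)
        h–f: parent, skip
        visit i (parent h)
          i–f: f visited and ≠ parent → cycle
Cycle: f – h – i – f.

Yes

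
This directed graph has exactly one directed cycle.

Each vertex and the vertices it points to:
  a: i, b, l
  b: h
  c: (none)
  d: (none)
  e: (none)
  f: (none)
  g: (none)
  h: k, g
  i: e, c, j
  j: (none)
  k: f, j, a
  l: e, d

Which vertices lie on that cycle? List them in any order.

DFS with gray/black marking from h:
h gray
  k gray
    f gray
    f black
    j gray
    j black
    a gray
      i gray
        e gray
        e black
        c gray
        c black
        i→j: j black — skip
      i black
      b gray
        b→h: h is gray → back edge
Back edge closes the cycle h → k → a → b → h; its vertices are {a, b, h, k}.

a, b, h, k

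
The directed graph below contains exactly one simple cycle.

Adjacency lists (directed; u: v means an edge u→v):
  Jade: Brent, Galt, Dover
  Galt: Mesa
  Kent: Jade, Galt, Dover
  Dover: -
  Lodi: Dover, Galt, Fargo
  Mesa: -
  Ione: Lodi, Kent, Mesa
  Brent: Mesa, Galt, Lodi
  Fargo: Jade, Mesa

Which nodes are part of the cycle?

Jade, Lodi, Brent, Fargo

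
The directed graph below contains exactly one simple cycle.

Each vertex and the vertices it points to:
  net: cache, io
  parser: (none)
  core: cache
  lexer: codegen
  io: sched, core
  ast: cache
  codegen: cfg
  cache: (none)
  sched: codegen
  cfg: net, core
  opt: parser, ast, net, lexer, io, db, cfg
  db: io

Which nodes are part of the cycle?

io, cfg, net, sched, codegen

DFS with gray/black marking from net:
net gray
  cache gray
  cache black
  io gray
    sched gray
      codegen gray
        cfg gray
          cfg→net: net is gray → back edge
Back edge closes the cycle net → io → sched → codegen → cfg → net; its vertices are {io, cfg, net, sched, codegen}.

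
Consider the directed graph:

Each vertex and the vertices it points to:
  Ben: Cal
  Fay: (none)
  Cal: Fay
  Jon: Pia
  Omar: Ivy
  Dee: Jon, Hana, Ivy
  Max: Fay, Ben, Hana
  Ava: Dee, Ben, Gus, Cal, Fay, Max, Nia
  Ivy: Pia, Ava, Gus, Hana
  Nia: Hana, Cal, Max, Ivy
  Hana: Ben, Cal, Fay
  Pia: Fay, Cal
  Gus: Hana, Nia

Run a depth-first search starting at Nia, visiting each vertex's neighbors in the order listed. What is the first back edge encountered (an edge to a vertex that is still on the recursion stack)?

DFS from Nia (visiting each vertex's neighbors in the order listed); mark gray on enter, black on exit:
Nia gray
  Hana gray
    Ben gray
      Cal gray
        Fay gray
        Fay black
      Cal black
    Ben black
    Hana→Cal: Cal black — skip
    Hana→Fay: Fay black — skip
  Hana black
  Nia→Cal: Cal black — skip
  Max gray
    Max→Fay: Fay black — skip
    Max→Ben: Ben black — skip
    Max→Hana: Hana black — skip
  Max black
  Ivy gray
    Pia gray
      Pia→Fay: Fay black — skip
      Pia→Cal: Cal black — skip
    Pia black
    Ava gray
      Dee gray
        Jon gray
          Jon→Pia: Pia black — skip
        Jon black
        Dee→Hana: Hana black — skip
        Dee→Ivy: Ivy is gray → back edge
First back edge: Dee → Ivy.

Dee->Ivy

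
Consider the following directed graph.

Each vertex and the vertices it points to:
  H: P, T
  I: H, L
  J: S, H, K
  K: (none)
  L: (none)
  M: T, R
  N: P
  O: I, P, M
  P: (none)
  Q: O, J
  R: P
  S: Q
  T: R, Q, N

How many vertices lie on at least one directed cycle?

8

A vertex is on a directed cycle iff it belongs to a strongly connected component of size ≥ 2 (or has a self-loop).
The vertices on cycles are {H, I, J, M, O, Q, S, T} — 8 in total.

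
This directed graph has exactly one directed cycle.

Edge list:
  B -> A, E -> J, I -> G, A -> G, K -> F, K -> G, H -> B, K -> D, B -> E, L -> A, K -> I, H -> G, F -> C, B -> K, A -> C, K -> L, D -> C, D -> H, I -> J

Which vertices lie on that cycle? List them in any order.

DFS with gray/black marking from B:
B gray
  E gray
    J gray
    J black
  E black
  A gray
    C gray
    C black
    G gray
    G black
  A black
  K gray
    I gray
      I→J: J black — skip
      I→G: G black — skip
    I black
    L gray
      L→A: A black — skip
    L black
    F gray
      F→C: C black — skip
    F black
    K→G: G black — skip
    D gray
      H gray
        H→B: B is gray → back edge
Back edge closes the cycle B → K → D → H → B; its vertices are {B, D, H, K}.

B, D, H, K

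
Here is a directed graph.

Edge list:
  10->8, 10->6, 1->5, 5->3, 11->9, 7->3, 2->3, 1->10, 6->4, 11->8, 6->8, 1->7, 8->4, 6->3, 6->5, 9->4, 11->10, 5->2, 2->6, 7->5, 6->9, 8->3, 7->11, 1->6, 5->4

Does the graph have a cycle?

DFS with white/gray/black marking, starting from 10:
10 gray
  8 gray
    3 gray
    3 black
    4 gray
    4 black
  8 black
  6 gray
    9 gray
      9→4: 4 black — skip
    9 black
    6→3: 3 black — skip
    5 gray
      5→4: 4 black — skip
      5→3: 3 black — skip
      2 gray
        2→6: 6 is gray → back edge
Back edge found, so a cycle exists: 6 → 5 → 2 → 6.

Yes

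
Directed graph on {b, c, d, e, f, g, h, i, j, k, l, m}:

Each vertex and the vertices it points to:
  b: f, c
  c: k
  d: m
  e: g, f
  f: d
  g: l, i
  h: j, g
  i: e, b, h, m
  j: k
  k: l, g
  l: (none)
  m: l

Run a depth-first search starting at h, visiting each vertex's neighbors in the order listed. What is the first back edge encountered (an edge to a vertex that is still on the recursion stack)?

DFS from h (visiting each vertex's neighbors in the order listed); mark gray on enter, black on exit:
h gray
  j gray
    k gray
      l gray
      l black
      g gray
        g→l: l black — skip
        i gray
          e gray
            e→g: g is gray → back edge
First back edge: e → g.

e→g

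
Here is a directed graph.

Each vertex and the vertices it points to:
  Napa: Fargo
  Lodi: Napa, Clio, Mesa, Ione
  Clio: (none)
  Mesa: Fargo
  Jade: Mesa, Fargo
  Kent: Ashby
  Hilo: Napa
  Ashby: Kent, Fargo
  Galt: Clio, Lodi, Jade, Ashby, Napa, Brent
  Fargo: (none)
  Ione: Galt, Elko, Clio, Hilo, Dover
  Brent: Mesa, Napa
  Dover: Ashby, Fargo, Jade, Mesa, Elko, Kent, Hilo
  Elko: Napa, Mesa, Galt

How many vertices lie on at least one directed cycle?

A vertex is on a directed cycle iff it belongs to a strongly connected component of size ≥ 2 (or has a self-loop).
The vertices on cycles are {Elko, Galt, Ione, Kent, Lodi, Ashby, Dover} — 7 in total.

7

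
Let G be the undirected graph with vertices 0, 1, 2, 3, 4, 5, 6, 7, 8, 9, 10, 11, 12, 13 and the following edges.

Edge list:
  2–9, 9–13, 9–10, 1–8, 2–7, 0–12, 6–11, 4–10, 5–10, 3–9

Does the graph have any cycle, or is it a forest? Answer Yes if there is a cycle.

DFS, tracking each vertex's parent; an edge to a visited non-parent vertex closes a cycle.
Start from 7:
visit 7 (parent –)
  visit 2 (parent 7)
    visit 9 (parent 2)
      visit 13 (parent 9)
        13–9: parent, skip
      visit 3 (parent 9)
        3–9: parent, skip
      9–2: parent, skip
      visit 10 (parent 9)
        10–9: parent, skip
        visit 4 (parent 10)
          4–10: parent, skip
        visit 5 (parent 10)
          5–10: parent, skip
    2–7: parent, skip
visit 0 (parent –)
  visit 12 (parent 0)
    12–0: parent, skip
visit 1 (parent –)
  visit 8 (parent 1)
    8–1: parent, skip
visit 6 (parent –)
  visit 11 (parent 6)
    11–6: parent, skip
No non-parent visited neighbor found — the graph is a forest.

No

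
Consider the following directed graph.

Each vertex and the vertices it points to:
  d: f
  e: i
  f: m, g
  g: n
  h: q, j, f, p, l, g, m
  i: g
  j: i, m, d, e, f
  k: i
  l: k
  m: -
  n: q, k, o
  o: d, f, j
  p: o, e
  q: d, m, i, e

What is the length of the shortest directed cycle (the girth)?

For each vertex v, BFS finds the shortest path from v back to v.
The shortest such closed walk is g → n → q → i → g, length 4.

4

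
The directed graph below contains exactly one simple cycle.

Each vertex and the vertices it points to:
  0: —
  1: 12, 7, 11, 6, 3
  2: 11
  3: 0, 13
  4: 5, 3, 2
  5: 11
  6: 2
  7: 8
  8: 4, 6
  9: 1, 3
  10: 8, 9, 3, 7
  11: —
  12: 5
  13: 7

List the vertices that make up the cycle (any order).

3, 4, 7, 8, 13

DFS with gray/black marking from 7:
7 gray
  8 gray
    4 gray
      5 gray
        11 gray
        11 black
      5 black
      3 gray
        0 gray
        0 black
        13 gray
          13→7: 7 is gray → back edge
Back edge closes the cycle 7 → 8 → 4 → 3 → 13 → 7; its vertices are {3, 4, 7, 8, 13}.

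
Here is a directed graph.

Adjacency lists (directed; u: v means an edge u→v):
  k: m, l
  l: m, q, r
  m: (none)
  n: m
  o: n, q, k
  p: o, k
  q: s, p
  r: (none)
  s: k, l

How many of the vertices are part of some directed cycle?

6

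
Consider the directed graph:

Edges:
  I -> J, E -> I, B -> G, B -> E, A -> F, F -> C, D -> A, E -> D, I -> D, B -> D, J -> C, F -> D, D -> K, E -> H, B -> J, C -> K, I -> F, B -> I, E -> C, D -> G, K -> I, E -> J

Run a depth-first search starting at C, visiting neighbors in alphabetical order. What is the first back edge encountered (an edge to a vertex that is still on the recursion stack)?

F→C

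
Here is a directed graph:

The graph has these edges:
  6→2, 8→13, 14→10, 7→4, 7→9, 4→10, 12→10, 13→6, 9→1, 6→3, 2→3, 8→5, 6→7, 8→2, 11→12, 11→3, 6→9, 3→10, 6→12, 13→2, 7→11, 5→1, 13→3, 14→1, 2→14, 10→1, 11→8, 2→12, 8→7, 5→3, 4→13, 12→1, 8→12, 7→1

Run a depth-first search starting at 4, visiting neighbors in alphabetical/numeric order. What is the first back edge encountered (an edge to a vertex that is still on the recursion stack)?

DFS from 4 (visiting neighbors in alphabetical/numeric order); mark gray on enter, black on exit:
4 gray
  10 gray
    1 gray
    1 black
  10 black
  13 gray
    2 gray
      3 gray
        3→10: 10 black — skip
      3 black
      12 gray
        12→1: 1 black — skip
        12→10: 10 black — skip
      12 black
      14 gray
        14→1: 1 black — skip
        14→10: 10 black — skip
      14 black
    2 black
    13→3: 3 black — skip
    6 gray
      6→2: 2 black — skip
      6→3: 3 black — skip
      7 gray
        7→1: 1 black — skip
        7→4: 4 is gray → back edge
First back edge: 7 → 4.

7→4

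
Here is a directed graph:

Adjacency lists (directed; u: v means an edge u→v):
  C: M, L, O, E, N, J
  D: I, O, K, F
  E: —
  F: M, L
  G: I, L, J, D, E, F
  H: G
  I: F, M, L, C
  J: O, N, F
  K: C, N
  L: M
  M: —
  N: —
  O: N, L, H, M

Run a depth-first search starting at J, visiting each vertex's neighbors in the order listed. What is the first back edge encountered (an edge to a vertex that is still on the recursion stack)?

C→O

DFS from J (visiting each vertex's neighbors in the order listed); mark gray on enter, black on exit:
J gray
  O gray
    N gray
    N black
    L gray
      M gray
      M black
    L black
    H gray
      G gray
        I gray
          F gray
            F→M: M black — skip
            F→L: L black — skip
          F black
          I→M: M black — skip
          I→L: L black — skip
          C gray
            C→M: M black — skip
            C→L: L black — skip
            C→O: O is gray → back edge
First back edge: C → O.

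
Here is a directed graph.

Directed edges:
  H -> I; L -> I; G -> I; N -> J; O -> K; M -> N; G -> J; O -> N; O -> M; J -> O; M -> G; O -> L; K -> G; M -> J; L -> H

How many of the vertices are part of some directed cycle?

A vertex is on a directed cycle iff it belongs to a strongly connected component of size ≥ 2 (or has a self-loop).
The vertices on cycles are {G, J, K, M, N, O} — 6 in total.

6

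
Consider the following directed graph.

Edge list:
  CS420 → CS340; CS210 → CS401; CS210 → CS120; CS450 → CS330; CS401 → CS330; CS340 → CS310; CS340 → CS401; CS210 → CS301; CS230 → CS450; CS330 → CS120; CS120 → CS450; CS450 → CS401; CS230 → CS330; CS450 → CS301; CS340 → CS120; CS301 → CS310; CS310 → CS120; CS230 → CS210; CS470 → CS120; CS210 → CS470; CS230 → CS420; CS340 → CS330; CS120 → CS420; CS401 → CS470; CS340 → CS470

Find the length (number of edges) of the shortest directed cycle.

3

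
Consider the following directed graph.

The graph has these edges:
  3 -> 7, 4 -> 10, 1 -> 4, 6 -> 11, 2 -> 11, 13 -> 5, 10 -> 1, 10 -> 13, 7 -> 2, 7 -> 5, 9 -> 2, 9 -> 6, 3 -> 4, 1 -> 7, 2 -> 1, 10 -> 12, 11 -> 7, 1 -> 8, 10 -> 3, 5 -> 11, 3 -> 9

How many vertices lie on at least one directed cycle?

A vertex is on a directed cycle iff it belongs to a strongly connected component of size ≥ 2 (or has a self-loop).
The vertices on cycles are {1, 2, 3, 4, 5, 6, 7, 9, 10, 11, 13} — 11 in total.

11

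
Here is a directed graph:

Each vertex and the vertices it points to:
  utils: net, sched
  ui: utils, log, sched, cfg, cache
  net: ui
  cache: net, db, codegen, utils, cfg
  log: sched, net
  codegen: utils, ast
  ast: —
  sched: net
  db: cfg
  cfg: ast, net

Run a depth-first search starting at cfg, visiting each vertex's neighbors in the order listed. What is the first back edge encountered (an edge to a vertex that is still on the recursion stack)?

utils→net

DFS from cfg (visiting each vertex's neighbors in the order listed); mark gray on enter, black on exit:
cfg gray
  ast gray
  ast black
  net gray
    ui gray
      utils gray
        utils→net: net is gray → back edge
First back edge: utils → net.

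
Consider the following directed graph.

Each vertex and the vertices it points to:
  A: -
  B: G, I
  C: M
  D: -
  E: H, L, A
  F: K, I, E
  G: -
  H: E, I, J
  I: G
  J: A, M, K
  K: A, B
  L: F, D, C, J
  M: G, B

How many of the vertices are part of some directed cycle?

A vertex is on a directed cycle iff it belongs to a strongly connected component of size ≥ 2 (or has a self-loop).
The vertices on cycles are {E, F, H, L} — 4 in total.

4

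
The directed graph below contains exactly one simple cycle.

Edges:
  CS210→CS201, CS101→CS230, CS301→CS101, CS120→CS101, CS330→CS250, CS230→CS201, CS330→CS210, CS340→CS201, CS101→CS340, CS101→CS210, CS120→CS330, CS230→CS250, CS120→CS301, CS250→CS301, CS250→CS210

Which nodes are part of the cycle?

CS101, CS230, CS250, CS301

DFS with gray/black marking from CS101:
CS101 gray
  CS210 gray
    CS201 gray
    CS201 black
  CS210 black
  CS230 gray
    CS250 gray
      CS250→CS210: CS210 black — skip
      CS301 gray
        CS301→CS101: CS101 is gray → back edge
Back edge closes the cycle CS101 → CS230 → CS250 → CS301 → CS101; its vertices are {CS101, CS230, CS250, CS301}.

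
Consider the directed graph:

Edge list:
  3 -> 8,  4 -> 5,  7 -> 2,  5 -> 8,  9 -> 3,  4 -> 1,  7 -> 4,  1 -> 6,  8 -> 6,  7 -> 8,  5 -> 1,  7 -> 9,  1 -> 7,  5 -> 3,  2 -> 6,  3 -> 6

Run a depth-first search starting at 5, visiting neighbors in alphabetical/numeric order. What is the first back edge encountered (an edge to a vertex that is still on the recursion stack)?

DFS from 5 (visiting neighbors in alphabetical/numeric order); mark gray on enter, black on exit:
5 gray
  1 gray
    6 gray
    6 black
    7 gray
      2 gray
        2→6: 6 black — skip
      2 black
      4 gray
        4→1: 1 is gray → back edge
First back edge: 4 → 1.

4→1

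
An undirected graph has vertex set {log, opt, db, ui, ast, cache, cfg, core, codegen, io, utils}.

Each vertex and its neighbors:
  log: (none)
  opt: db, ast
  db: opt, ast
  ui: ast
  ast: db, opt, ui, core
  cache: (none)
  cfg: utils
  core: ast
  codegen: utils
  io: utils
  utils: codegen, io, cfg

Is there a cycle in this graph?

DFS, tracking each vertex's parent; an edge to a visited non-parent vertex closes a cycle.
Start from cache:
visit cache (parent –)
visit log (parent –)
visit opt (parent –)
  visit db (parent opt)
    db–opt: parent, skip
    visit ast (parent db)
      ast–db: parent, skip
      ast–opt: opt visited and ≠ parent → cycle
Cycle: opt – db – ast – opt.

Yes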